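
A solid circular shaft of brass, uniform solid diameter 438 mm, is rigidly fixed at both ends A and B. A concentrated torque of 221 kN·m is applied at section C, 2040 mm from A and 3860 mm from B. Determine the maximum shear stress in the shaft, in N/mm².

With uniform GJ and both ends fixed, compatibility θ_AC = θ_CB gives T_A·a = T_B·b, together with T_A + T_B = T₀.
T_A = T₀·b/(a+b) = 221000·3860/5900 = 144600 N·m; T_B = 76410 N·m.
τ in each portion: τ_AC = 8.76×10^6 Pa, τ_CB = 4.63×10^6 Pa; maximum is in AC.
τ_max = T_AC·r/J = 144600·0.219/3.61×10^-3 = 8.763×10^6 Pa.

8.76 N/mm²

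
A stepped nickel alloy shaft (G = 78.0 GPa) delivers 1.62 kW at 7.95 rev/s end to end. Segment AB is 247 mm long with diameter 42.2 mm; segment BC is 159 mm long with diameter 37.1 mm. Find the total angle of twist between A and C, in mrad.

0.685 mrad

ω = 2π·7.95 = 49.95 rad/s, so T = P/ω = 1.62×10³ / 49.95 = 32.43 N·m.
J_AB = π(0.0422)⁴/32 = 3.11×10^-7 m⁴; J_BC = π(0.0371)⁴/32 = 1.86×10^-7 m⁴.
θ = (T/G)·Σ L_i/J_i = (32.43/78.0×10⁹)·(0.247/3.11×10^-7 + 0.159/1.86×10^-7) = 6.853×10^-4 rad.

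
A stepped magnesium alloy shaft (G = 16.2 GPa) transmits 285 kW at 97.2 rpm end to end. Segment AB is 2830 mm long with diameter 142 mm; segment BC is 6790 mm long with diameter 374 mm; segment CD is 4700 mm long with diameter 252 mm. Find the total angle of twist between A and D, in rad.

ω = 2π·97.2/60 = 10.18 rad/s, so T = P/ω = 285×10³ / 10.18 = 28000 N·m.
J_AB = π(0.142)⁴/32 = 3.99×10^-5 m⁴; J_BC = π(0.374)⁴/32 = 1.92×10^-3 m⁴; J_CD = π(0.252)⁴/32 = 3.96×10^-4 m⁴.
θ = (T/G)·Σ L_i/J_i = (28000/16.2×10⁹)·(2.83/3.99×10^-5 + 6.79/1.92×10^-3 + 4.70/3.96×10^-4) = 0.1492 rad.

0.149 rad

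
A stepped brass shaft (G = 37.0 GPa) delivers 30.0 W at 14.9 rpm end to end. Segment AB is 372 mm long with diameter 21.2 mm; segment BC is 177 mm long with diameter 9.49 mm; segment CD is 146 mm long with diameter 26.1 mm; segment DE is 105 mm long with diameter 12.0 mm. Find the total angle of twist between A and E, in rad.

ω = 2π·14.9/60 = 1.560 rad/s, so T = P/ω = 30.0 / 1.560 = 19.23 N·m.
J_AB = π(0.0212)⁴/32 = 1.98×10^-8 m⁴; J_BC = π(0.00949)⁴/32 = 7.96×10^-10 m⁴; J_CD = π(0.0261)⁴/32 = 4.56×10^-8 m⁴; J_DE = π(0.0120)⁴/32 = 2.04×10^-9 m⁴.
θ = (T/G)·Σ L_i/J_i = (19.23/37.0×10⁹)·(0.372/1.98×10^-8 + 0.177/7.96×10^-10 + 0.146/4.56×10^-8 + 0.105/2.04×10^-9) = 0.1537 rad.

0.154 rad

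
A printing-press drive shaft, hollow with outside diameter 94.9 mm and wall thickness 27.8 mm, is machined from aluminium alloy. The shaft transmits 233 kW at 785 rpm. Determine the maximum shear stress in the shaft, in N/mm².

17.4 N/mm²

ω = 2π·785/60 = 82.21 rad/s, so T = P/ω = 233×10³ / 82.21 = 2834 N·m.
J = π(d_o⁴ − d_i⁴)/32 = π(0.0949⁴ − 0.0393⁴)/32 = 7.729×10^-6 m⁴.
τ_max = T·r/J = 2834 × 0.0475 / 7.729×10^-6 = 1.740×10^7 Pa.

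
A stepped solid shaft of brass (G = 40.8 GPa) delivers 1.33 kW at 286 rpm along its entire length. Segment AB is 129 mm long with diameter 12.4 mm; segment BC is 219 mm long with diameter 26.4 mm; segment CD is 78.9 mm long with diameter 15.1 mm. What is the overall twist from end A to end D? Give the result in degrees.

ω = 2π·286/60 = 29.95 rad/s, so T = P/ω = 1.33×10³ / 29.95 = 44.41 N·m.
J_AB = π(0.0124)⁴/32 = 2.32×10^-9 m⁴; J_BC = π(0.0264)⁴/32 = 4.77×10^-8 m⁴; J_CD = π(0.0151)⁴/32 = 5.10×10^-9 m⁴.
θ = (T/G)·Σ L_i/J_i = (44.41/40.8×10⁹)·(0.129/2.32×10^-9 + 0.219/4.77×10^-8 + 0.0789/5.10×10^-9) = 0.08232 rad.

4.72°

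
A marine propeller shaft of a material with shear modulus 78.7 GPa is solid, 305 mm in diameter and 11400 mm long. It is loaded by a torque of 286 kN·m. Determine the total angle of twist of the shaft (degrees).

2.79°

J = πd⁴/32 = π(0.305)⁴/32 = 8.496×10^-4 m⁴.
θ = T·L/(G·J) = 286000 × 11.4 / (78.7×10⁹ × 8.496×10^-4) = 0.04876 rad.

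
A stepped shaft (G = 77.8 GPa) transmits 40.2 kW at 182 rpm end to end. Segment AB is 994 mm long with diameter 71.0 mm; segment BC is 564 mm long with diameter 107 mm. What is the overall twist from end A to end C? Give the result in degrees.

ω = 2π·182/60 = 19.06 rad/s, so T = P/ω = 40.2×10³ / 19.06 = 2109 N·m.
J_AB = π(0.0710)⁴/32 = 2.49×10^-6 m⁴; J_BC = π(0.107)⁴/32 = 1.29×10^-5 m⁴.
θ = (T/G)·Σ L_i/J_i = (2109/77.8×10⁹)·(0.994/2.49×10^-6 + 0.564/1.29×10^-5) = 0.01199 rad.

0.687°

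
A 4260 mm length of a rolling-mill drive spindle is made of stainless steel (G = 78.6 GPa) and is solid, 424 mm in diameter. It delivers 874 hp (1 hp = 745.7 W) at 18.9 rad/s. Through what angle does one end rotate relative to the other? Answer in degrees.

0.0337°

ω = 18.9 rad/s, so T = P/ω = 874×745.7 / 18.90 = 34480 N·m.
J = πd⁴/32 = π(0.424)⁴/32 = 3.173×10^-3 m⁴.
θ = T·L/(G·J) = 34480 × 4.26 / (78.6×10⁹ × 3.173×10^-3) = 5.890×10^-4 rad.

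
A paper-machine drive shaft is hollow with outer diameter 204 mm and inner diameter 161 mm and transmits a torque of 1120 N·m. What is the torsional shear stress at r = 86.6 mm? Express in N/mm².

J = π(d_o⁴ − d_i⁴)/32 = π(0.204⁴ − 0.161⁴)/32 = 1.041×10^-4 m⁴.
Shear stress varies linearly with radius: τ = T·r/J = 1120 × 0.0866 / 1.041×10^-4 = 9.320×10^5 Pa.

0.932 N/mm²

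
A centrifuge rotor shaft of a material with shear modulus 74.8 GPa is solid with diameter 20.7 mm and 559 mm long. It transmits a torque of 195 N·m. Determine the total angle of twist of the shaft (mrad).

80.8 mrad

J = πd⁴/32 = π(0.0207)⁴/32 = 1.803×10^-8 m⁴.
θ = T·L/(G·J) = 195.0 × 0.559 / (74.8×10⁹ × 1.803×10^-8) = 0.08085 rad.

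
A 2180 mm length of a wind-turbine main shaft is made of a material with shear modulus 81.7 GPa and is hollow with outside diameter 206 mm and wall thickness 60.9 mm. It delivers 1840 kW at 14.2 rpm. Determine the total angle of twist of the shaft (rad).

0.192 rad

ω = 2π·14.2/60 = 1.487 rad/s, so T = P/ω = 1840×10³ / 1.487 = 1.237e6 N·m.
J = π(d_o⁴ − d_i⁴)/32 = π(0.206⁴ − 0.0842⁴)/32 = 1.719×10^-4 m⁴.
θ = T·L/(G·J) = 1.237e6 × 2.18 / (81.7×10⁹ × 1.719×10^-4) = 0.1921 rad.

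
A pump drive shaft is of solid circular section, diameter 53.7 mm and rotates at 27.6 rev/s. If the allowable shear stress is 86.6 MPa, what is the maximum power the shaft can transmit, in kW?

457 kW

J = πd⁴/32 = π(0.0537)⁴/32 = 8.164×10^-7 m⁴.
T_max = τ_allow·J/r = 8.66×10^7 × 8.164×10^-7 / 0.0269 = 2633 N·m.
ω = 2π·27.6 = 173.4 rad/s, so P_max = T_max·ω = 4.566×10^5 W.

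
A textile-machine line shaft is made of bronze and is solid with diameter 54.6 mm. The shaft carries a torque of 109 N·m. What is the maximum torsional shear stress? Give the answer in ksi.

0.495 ksi

J = πd⁴/32 = π(0.0546)⁴/32 = 8.725×10^-7 m⁴.
τ_max = T·r/J = 109.0 × 0.0273 / 8.725×10^-7 = 3.411×10^6 Pa.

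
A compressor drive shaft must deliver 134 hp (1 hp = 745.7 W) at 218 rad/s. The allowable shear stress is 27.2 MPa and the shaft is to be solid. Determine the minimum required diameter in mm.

ω = 218 rad/s, so T = P/ω = 134×745.7 / 218.0 = 458.4 N·m.
For a solid shaft τ_max = 16T/(πd³), so d = (16T/(π τ_allow))^(1/3) = (16·458.4/(π·2.72×10^7))^(1/3) = 0.04411 m.

44.1 mm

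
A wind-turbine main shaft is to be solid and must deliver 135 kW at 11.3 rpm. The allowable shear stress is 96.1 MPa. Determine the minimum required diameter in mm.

ω = 2π·11.3/60 = 1.183 rad/s, so T = P/ω = 135×10³ / 1.183 = 114100 N·m.
For a solid shaft τ_max = 16T/(πd³), so d = (16T/(π τ_allow))^(1/3) = (16·114100/(π·9.61×10^7))^(1/3) = 0.1822 m.

182 mm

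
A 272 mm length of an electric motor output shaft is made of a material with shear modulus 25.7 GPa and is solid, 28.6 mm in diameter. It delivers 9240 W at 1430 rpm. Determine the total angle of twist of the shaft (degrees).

0.570°

ω = 2π·1430/60 = 149.7 rad/s, so T = P/ω = 9240 / 149.7 = 61.70 N·m.
J = πd⁴/32 = π(0.0286)⁴/32 = 6.568×10^-8 m⁴.
θ = T·L/(G·J) = 61.70 × 0.272 / (25.7×10⁹ × 6.568×10^-8) = 9.942×10^-3 rad.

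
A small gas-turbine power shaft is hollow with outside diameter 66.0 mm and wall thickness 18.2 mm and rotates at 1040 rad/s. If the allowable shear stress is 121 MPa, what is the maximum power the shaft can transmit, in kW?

6820 kW

J = π(d_o⁴ − d_i⁴)/32 = π(0.0660⁴ − 0.0296⁴)/32 = 1.787×10^-6 m⁴.
T_max = τ_allow·J/r = 1.21×10^8 × 1.787×10^-6 / 0.0330 = 6554 N·m.
ω = 1040 rad/s, so P_max = T_max·ω = 6.816×10^6 W.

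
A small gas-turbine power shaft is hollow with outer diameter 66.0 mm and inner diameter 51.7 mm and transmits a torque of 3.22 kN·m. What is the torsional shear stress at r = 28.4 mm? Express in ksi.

J = π(d_o⁴ − d_i⁴)/32 = π(0.0660⁴ − 0.0517⁴)/32 = 1.161×10^-6 m⁴.
Shear stress varies linearly with radius: τ = T·r/J = 3220 × 0.0284 / 1.161×10^-6 = 7.874×10^7 Pa.

11.4 ksi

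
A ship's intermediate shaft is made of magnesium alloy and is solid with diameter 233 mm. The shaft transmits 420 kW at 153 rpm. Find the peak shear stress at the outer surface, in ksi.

1.53 ksi

ω = 2π·153/60 = 16.02 rad/s, so T = P/ω = 420×10³ / 16.02 = 26210 N·m.
J = πd⁴/32 = π(0.233)⁴/32 = 2.894×10^-4 m⁴.
τ_max = T·r/J = 26210 × 0.117 / 2.894×10^-4 = 1.055×10^7 Pa.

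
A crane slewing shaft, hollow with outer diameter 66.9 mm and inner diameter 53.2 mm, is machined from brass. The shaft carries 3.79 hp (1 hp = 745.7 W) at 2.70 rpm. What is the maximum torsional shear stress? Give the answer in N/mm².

ω = 2π·2.70/60 = 0.2827 rad/s, so T = P/ω = 3.79×745.7 / 0.2827 = 9996 N·m.
J = π(d_o⁴ − d_i⁴)/32 = π(0.0669⁴ − 0.0532⁴)/32 = 1.180×10^-6 m⁴.
τ_max = T·r/J = 9996 × 0.0335 / 1.180×10^-6 = 2.833×10^8 Pa.

283 N/mm²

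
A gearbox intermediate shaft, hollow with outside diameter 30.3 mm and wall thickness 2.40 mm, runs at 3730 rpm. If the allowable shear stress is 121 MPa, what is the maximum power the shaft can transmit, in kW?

129 kW

J = π(d_o⁴ − d_i⁴)/32 = π(0.0303⁴ − 0.0255⁴)/32 = 4.124×10^-8 m⁴.
T_max = τ_allow·J/r = 1.21×10^8 × 4.124×10^-8 / 0.0152 = 329.4 N·m.
ω = 2π·3730/60 = 390.6 rad/s, so P_max = T_max·ω = 1.287×10^5 W.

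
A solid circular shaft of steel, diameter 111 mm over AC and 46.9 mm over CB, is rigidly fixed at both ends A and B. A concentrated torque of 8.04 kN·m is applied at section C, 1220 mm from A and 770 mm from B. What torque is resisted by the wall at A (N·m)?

7650 N·m

Compatibility: T_A·a/J_AC = T_B·b/J_CB with T_A + T_B = T₀.
J_AC = 1.49×10^-5 m⁴, J_CB = 4.75×10^-7 m⁴, so T_A = T₀·(J_AC/a)/((J_AC/a)+(J_CB/b)) = 7654 N·m, T_B = 386.5 N·m.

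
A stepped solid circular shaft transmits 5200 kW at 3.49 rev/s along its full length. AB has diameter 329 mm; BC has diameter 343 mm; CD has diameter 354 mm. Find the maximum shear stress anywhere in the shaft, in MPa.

33.9 MPa

ω = 2π·3.49 = 21.93 rad/s, so T = P/ω = 5200×10³ / 21.93 = 237100 N·m.
Under the same torque, τ_max = 16T/(πd³) is largest where d is smallest — segment AB (d = 329 mm).
τ_max = 16·237100/(π·(0.329)³) = 3.391×10^7 Pa.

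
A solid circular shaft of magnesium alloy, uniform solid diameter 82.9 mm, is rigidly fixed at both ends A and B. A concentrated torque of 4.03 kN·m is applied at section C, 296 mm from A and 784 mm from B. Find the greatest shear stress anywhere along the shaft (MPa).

26.2 MPa

With uniform GJ and both ends fixed, compatibility θ_AC = θ_CB gives T_A·a = T_B·b, together with T_A + T_B = T₀.
T_A = T₀·b/(a+b) = 4030·784/1080 = 2925 N·m; T_B = 1105 N·m.
τ in each portion: τ_AC = 2.62×10^7 Pa, τ_CB = 9.87×10^6 Pa; maximum is in AC.
τ_max = T_AC·r/J = 2925·0.0415/4.64×10^-6 = 2.615×10^7 Pa.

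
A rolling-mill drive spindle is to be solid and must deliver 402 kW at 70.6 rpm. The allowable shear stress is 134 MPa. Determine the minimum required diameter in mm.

127 mm

ω = 2π·70.6/60 = 7.393 rad/s, so T = P/ω = 402×10³ / 7.393 = 54370 N·m.
For a solid shaft τ_max = 16T/(πd³), so d = (16T/(π τ_allow))^(1/3) = (16·54370/(π·1.34×10^8))^(1/3) = 0.1274 m.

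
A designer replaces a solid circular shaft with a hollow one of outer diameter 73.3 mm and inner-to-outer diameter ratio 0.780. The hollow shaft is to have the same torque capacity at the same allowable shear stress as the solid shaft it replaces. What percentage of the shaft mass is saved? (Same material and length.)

Equal τ_max and T ⇒ the solid shaft needs d_s³ = d_o³(1−k⁴), so d_s = 73.3·(1−0.780⁴)^(1/3) = 62.83 mm.
Area ratio A_h/A_s = d_o²(1−k²)/d_s² = (1−k²)/(1−k⁴)^(2/3) = 0.5329.
Mass saving = 1 − 0.5329 = 46.7 %.

46.7 %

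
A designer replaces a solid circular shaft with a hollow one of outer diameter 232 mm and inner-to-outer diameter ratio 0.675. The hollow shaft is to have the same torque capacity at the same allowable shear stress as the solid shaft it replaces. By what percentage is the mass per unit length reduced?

36.4 %

Equal τ_max and T ⇒ the solid shaft needs d_s³ = d_o³(1−k⁴), so d_s = 232·(1−0.675⁴)^(1/3) = 214.7 mm.
Area ratio A_h/A_s = d_o²(1−k²)/d_s² = (1−k²)/(1−k⁴)^(2/3) = 0.6357.
Mass saving = 1 − 0.6357 = 36.4 %.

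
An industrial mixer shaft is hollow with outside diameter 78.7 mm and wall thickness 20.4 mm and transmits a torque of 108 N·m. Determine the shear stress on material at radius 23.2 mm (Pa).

J = π(d_o⁴ − d_i⁴)/32 = π(0.0787⁴ − 0.0379⁴)/32 = 3.564×10^-6 m⁴.
Shear stress varies linearly with radius: τ = T·r/J = 108.0 × 0.0232 / 3.564×10^-6 = 7.031×10^5 Pa.

703000 Pa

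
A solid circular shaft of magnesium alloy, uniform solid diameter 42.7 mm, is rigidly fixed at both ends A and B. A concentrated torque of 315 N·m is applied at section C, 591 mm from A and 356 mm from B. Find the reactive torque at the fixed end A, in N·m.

118 N·m

With uniform GJ and both ends fixed, compatibility θ_AC = θ_CB gives T_A·a = T_B·b, together with T_A + T_B = T₀.
T_A = T₀·b/(a+b) = 315.0·356/947.0 = 118.4 N·m; T_B = 196.6 N·m.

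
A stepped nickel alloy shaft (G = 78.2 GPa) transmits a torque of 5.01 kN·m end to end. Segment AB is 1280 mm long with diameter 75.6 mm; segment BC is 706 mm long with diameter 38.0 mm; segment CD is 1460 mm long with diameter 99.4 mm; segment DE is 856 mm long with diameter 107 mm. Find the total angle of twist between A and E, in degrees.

J_AB = π(0.0756)⁴/32 = 3.21×10^-6 m⁴; J_BC = π(0.0380)⁴/32 = 2.05×10^-7 m⁴; J_CD = π(0.0994)⁴/32 = 9.58×10^-6 m⁴; J_DE = π(0.107)⁴/32 = 1.29×10^-5 m⁴.
θ = (T/G)·Σ L_i/J_i = (5010/78.2×10⁹)·(1.28/3.21×10^-6 + 0.706/2.05×10^-7 + 1.46/9.58×10^-6 + 0.856/1.29×10^-5) = 0.2605 rad.

14.9°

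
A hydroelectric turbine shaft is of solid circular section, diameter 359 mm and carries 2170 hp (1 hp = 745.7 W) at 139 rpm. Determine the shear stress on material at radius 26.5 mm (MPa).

1.81 MPa

ω = 2π·139/60 = 14.56 rad/s, so T = P/ω = 2170×745.7 / 14.56 = 111200 N·m.
J = πd⁴/32 = π(0.359)⁴/32 = 1.631×10^-3 m⁴.
Shear stress varies linearly with radius: τ = T·r/J = 111200 × 0.0265 / 1.631×10^-3 = 1.807×10^6 Pa.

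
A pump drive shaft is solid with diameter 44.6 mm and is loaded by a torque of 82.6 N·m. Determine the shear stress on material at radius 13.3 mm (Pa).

2.83e6 Pa

J = πd⁴/32 = π(0.0446)⁴/32 = 3.885×10^-7 m⁴.
Shear stress varies linearly with radius: τ = T·r/J = 82.60 × 0.0133 / 3.885×10^-7 = 2.828×10^6 Pa.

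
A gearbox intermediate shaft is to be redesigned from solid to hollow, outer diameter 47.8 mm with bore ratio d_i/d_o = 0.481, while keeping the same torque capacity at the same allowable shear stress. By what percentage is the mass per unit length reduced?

20.3 %

Equal τ_max and T ⇒ the solid shaft needs d_s³ = d_o³(1−k⁴), so d_s = 47.8·(1−0.481⁴)^(1/3) = 46.93 mm.
Area ratio A_h/A_s = d_o²(1−k²)/d_s² = (1−k²)/(1−k⁴)^(2/3) = 0.7974.
Mass saving = 1 − 0.7974 = 20.3 %.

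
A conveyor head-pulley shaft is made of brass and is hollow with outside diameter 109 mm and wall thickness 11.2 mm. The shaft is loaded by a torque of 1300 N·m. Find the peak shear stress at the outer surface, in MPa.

J = π(d_o⁴ − d_i⁴)/32 = π(0.109⁴ − 0.0866⁴)/32 = 8.336×10^-6 m⁴.
τ_max = T·r/J = 1300 × 0.0545 / 8.336×10^-6 = 8.499×10^6 Pa.

8.50 MPa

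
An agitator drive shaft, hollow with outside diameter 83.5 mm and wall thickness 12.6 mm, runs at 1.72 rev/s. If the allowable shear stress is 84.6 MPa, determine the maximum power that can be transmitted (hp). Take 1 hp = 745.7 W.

J = π(d_o⁴ − d_i⁴)/32 = π(0.0835⁴ − 0.0583⁴)/32 = 3.638×10^-6 m⁴.
T_max = τ_allow·J/r = 8.46×10^7 × 3.638×10^-6 / 0.0418 = 7373 N·m.
ω = 2π·1.72 = 10.81 rad/s, so P_max = T_max·ω = 7.968×10^4 W.

107 hp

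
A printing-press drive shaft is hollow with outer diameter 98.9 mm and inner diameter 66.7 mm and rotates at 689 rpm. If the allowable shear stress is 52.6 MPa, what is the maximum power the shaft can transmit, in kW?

J = π(d_o⁴ − d_i⁴)/32 = π(0.0989⁴ − 0.0667⁴)/32 = 7.449×10^-6 m⁴.
T_max = τ_allow·J/r = 5.26×10^7 × 7.449×10^-6 / 0.0495 = 7924 N·m.
ω = 2π·689/60 = 72.15 rad/s, so P_max = T_max·ω = 5.717×10^5 W.

572 kW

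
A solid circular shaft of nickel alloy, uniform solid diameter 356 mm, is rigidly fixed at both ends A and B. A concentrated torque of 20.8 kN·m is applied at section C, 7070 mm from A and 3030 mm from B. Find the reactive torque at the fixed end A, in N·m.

6240 N·m

With uniform GJ and both ends fixed, compatibility θ_AC = θ_CB gives T_A·a = T_B·b, together with T_A + T_B = T₀.
T_A = T₀·b/(a+b) = 20800·3030/10100 = 6240 N·m; T_B = 14560 N·m.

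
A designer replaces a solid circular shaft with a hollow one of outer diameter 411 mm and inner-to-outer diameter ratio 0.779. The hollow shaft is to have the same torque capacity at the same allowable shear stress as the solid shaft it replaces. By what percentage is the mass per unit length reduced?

Equal τ_max and T ⇒ the solid shaft needs d_s³ = d_o³(1−k⁴), so d_s = 411·(1−0.779⁴)^(1/3) = 352.7 mm.
Area ratio A_h/A_s = d_o²(1−k²)/d_s² = (1−k²)/(1−k⁴)^(2/3) = 0.5340.
Mass saving = 1 − 0.5340 = 46.6 %.

46.6 %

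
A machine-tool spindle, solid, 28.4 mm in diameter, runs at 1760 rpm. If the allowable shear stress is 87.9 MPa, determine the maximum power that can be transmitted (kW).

72.9 kW

J = πd⁴/32 = π(0.0284)⁴/32 = 6.387×10^-8 m⁴.
T_max = τ_allow·J/r = 8.79×10^7 × 6.387×10^-8 / 0.0142 = 395.3 N·m.
ω = 2π·1760/60 = 184.3 rad/s, so P_max = T_max·ω = 7.286×10^4 W.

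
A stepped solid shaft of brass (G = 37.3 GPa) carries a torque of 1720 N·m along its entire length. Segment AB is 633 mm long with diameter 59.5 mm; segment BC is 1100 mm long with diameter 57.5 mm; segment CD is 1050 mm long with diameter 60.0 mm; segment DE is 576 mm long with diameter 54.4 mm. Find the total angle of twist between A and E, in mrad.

J_AB = π(0.0595)⁴/32 = 1.23×10^-6 m⁴; J_BC = π(0.0575)⁴/32 = 1.07×10^-6 m⁴; J_CD = π(0.0600)⁴/32 = 1.27×10^-6 m⁴; J_DE = π(0.0544)⁴/32 = 8.60×10^-7 m⁴.
θ = (T/G)·Σ L_i/J_i = (1720/37.3×10⁹)·(0.633/1.23×10^-6 + 1.10/1.07×10^-6 + 1.05/1.27×10^-6 + 0.576/8.60×10^-7) = 0.1399 rad.

140 mrad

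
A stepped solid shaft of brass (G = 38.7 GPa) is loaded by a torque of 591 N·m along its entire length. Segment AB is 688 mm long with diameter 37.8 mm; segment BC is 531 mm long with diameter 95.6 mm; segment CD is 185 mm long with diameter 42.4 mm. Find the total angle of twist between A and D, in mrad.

62.3 mrad

J_AB = π(0.0378)⁴/32 = 2.00×10^-7 m⁴; J_BC = π(0.0956)⁴/32 = 8.20×10^-6 m⁴; J_CD = π(0.0424)⁴/32 = 3.17×10^-7 m⁴.
θ = (T/G)·Σ L_i/J_i = (591.0/38.7×10⁹)·(0.688/2.00×10^-7 + 0.531/8.20×10^-6 + 0.185/3.17×10^-7) = 0.06231 rad.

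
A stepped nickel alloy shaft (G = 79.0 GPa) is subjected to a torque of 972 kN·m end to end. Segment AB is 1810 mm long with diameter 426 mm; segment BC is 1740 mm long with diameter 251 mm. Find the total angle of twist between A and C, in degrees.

3.54°

J_AB = π(0.426)⁴/32 = 3.23×10^-3 m⁴; J_BC = π(0.251)⁴/32 = 3.90×10^-4 m⁴.
θ = (T/G)·Σ L_i/J_i = (972000/79.0×10⁹)·(1.81/3.23×10^-3 + 1.74/3.90×10^-4) = 0.06183 rad.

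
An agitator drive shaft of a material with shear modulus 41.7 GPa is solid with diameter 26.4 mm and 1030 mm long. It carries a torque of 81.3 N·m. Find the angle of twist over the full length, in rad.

0.0421 rad

J = πd⁴/32 = π(0.0264)⁴/32 = 4.769×10^-8 m⁴.
θ = T·L/(G·J) = 81.30 × 1.03 / (41.7×10⁹ × 4.769×10^-8) = 0.04211 rad.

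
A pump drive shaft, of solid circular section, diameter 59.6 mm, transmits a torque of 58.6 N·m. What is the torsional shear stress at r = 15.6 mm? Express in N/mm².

0.738 N/mm²

J = πd⁴/32 = π(0.0596)⁴/32 = 1.239×10^-6 m⁴.
Shear stress varies linearly with radius: τ = T·r/J = 58.60 × 0.0156 / 1.239×10^-6 = 7.380×10^5 Pa.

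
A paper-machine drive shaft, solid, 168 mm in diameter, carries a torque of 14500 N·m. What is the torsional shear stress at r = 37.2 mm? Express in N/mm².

J = πd⁴/32 = π(0.168)⁴/32 = 7.821×10^-5 m⁴.
Shear stress varies linearly with radius: τ = T·r/J = 14500 × 0.0372 / 7.821×10^-5 = 6.897×10^6 Pa.

6.90 N/mm²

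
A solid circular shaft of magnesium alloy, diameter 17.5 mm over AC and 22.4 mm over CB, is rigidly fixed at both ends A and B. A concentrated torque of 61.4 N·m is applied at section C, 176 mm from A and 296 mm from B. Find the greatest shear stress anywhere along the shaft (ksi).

3.26 ksi

Compatibility: T_A·a/J_AC = T_B·b/J_CB with T_A + T_B = T₀.
J_AC = 9.21×10^-9 m⁴, J_CB = 2.47×10^-8 m⁴, so T_A = T₀·(J_AC/a)/((J_AC/a)+(J_CB/b)) = 23.65 N·m, T_B = 37.75 N·m.
τ in each portion: τ_AC = 2.25×10^7 Pa, τ_CB = 1.71×10^7 Pa; maximum is in AC.
τ_max = T_AC·r/J = 23.65·0.00875/9.21×10^-9 = 2.248×10^7 Pa.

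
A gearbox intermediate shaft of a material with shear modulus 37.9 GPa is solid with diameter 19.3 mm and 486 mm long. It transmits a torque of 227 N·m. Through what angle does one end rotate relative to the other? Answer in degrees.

J = πd⁴/32 = π(0.0193)⁴/32 = 1.362×10^-8 m⁴.
θ = T·L/(G·J) = 227.0 × 0.486 / (37.9×10⁹ × 1.362×10^-8) = 0.2137 rad.

12.2°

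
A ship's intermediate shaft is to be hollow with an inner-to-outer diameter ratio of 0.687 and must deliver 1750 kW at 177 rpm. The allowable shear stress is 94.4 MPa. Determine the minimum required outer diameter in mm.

187 mm

ω = 2π·177/60 = 18.54 rad/s, so T = P/ω = 1750×10³ / 18.54 = 94410 N·m.
For a hollow shaft with d_i/d_o = 0.687: τ_max = 16T/(π d_o³ (1−k⁴)), so d_o = [16T/(π τ_allow (1−k⁴))]^(1/3) = [16·94410/(π·9.44×10^7·0.7772)]^(1/3) = 0.1871 m.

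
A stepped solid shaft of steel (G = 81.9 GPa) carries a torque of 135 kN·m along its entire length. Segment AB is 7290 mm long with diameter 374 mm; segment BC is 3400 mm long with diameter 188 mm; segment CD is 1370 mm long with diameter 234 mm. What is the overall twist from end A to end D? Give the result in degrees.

J_AB = π(0.374)⁴/32 = 1.92×10^-3 m⁴; J_BC = π(0.188)⁴/32 = 1.23×10^-4 m⁴; J_CD = π(0.234)⁴/32 = 2.94×10^-4 m⁴.
θ = (T/G)·Σ L_i/J_i = (135000/81.9×10⁹)·(7.29/1.92×10^-3 + 3.40/1.23×10^-4 + 1.37/2.94×10^-4) = 0.05963 rad.

3.42°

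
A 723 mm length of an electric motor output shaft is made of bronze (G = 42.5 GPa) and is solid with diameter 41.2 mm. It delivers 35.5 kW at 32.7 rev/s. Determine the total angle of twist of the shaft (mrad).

10.4 mrad

ω = 2π·32.7 = 205.5 rad/s, so T = P/ω = 35.5×10³ / 205.5 = 172.8 N·m.
J = πd⁴/32 = π(0.0412)⁴/32 = 2.829×10^-7 m⁴.
θ = T·L/(G·J) = 172.8 × 0.723 / (42.5×10⁹ × 2.829×10^-7) = 0.01039 rad.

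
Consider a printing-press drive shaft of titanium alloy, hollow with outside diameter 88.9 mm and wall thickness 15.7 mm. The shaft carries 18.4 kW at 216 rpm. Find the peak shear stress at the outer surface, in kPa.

ω = 2π·216/60 = 22.62 rad/s, so T = P/ω = 18.4×10³ / 22.62 = 813.5 N·m.
J = π(d_o⁴ − d_i⁴)/32 = π(0.0889⁴ − 0.0575⁴)/32 = 5.059×10^-6 m⁴.
τ_max = T·r/J = 813.5 × 0.0445 / 5.059×10^-6 = 7.147×10^6 Pa.

7150 kPa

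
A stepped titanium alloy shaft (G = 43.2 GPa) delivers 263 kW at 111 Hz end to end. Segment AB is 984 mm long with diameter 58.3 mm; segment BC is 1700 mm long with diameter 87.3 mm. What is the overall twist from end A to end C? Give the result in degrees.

0.583°

ω = 2π·111 = 697.4 rad/s, so T = P/ω = 263×10³ / 697.4 = 377.1 N·m.
J_AB = π(0.0583)⁴/32 = 1.13×10^-6 m⁴; J_BC = π(0.0873)⁴/32 = 5.70×10^-6 m⁴.
θ = (T/G)·Σ L_i/J_i = (377.1/43.2×10⁹)·(0.984/1.13×10^-6 + 1.70/5.70×10^-6) = 0.01018 rad.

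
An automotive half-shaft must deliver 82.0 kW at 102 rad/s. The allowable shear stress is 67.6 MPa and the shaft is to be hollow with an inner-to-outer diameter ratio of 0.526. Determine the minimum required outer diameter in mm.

40.3 mm

ω = 102 rad/s, so T = P/ω = 82.0×10³ / 102.0 = 803.9 N·m.
For a hollow shaft with d_i/d_o = 0.526: τ_max = 16T/(π d_o³ (1−k⁴)), so d_o = [16T/(π τ_allow (1−k⁴))]^(1/3) = [16·803.9/(π·6.76×10^7·0.9235)]^(1/3) = 0.04033 m.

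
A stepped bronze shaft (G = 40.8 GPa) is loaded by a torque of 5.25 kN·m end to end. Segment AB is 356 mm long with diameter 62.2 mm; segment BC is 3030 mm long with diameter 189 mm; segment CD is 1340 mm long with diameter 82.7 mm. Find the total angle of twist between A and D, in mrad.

J_AB = π(0.0622)⁴/32 = 1.47×10^-6 m⁴; J_BC = π(0.189)⁴/32 = 1.25×10^-4 m⁴; J_CD = π(0.0827)⁴/32 = 4.59×10^-6 m⁴.
θ = (T/G)·Σ L_i/J_i = (5250/40.8×10⁹)·(0.356/1.47×10^-6 + 3.03/1.25×10^-4 + 1.34/4.59×10^-6) = 0.07183 rad.

71.8 mrad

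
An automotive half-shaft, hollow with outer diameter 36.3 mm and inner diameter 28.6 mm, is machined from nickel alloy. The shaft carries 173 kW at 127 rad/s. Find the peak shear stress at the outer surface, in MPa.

ω = 127 rad/s, so T = P/ω = 173×10³ / 127.0 = 1362 N·m.
J = π(d_o⁴ − d_i⁴)/32 = π(0.0363⁴ − 0.0286⁴)/32 = 1.048×10^-7 m⁴.
τ_max = T·r/J = 1362 × 0.0181 / 1.048×10^-7 = 2.360×10^8 Pa.

236 MPa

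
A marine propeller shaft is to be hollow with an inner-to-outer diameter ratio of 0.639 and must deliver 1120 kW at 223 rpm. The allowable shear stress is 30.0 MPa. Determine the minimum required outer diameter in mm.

214 mm

ω = 2π·223/60 = 23.35 rad/s, so T = P/ω = 1120×10³ / 23.35 = 47960 N·m.
For a hollow shaft with d_i/d_o = 0.639: τ_max = 16T/(π d_o³ (1−k⁴)), so d_o = [16T/(π τ_allow (1−k⁴))]^(1/3) = [16·47960/(π·3.00×10^7·0.8333)]^(1/3) = 0.2138 m.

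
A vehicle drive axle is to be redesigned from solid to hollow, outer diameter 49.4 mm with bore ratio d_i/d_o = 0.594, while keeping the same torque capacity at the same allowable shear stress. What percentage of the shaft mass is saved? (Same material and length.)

Equal τ_max and T ⇒ the solid shaft needs d_s³ = d_o³(1−k⁴), so d_s = 49.4·(1−0.594⁴)^(1/3) = 47.26 mm.
Area ratio A_h/A_s = d_o²(1−k²)/d_s² = (1−k²)/(1−k⁴)^(2/3) = 0.7071.
Mass saving = 1 − 0.7071 = 29.3 %.

29.3 %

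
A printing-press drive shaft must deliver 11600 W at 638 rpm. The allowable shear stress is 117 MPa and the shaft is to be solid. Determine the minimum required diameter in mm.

ω = 2π·638/60 = 66.81 rad/s, so T = P/ω = 11600 / 66.81 = 173.6 N·m.
For a solid shaft τ_max = 16T/(πd³), so d = (16T/(π τ_allow))^(1/3) = (16·173.6/(π·1.17×10^8))^(1/3) = 0.01962 m.

19.6 mm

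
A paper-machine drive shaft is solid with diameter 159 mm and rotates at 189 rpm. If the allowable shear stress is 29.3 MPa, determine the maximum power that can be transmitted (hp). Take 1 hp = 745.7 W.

J = πd⁴/32 = π(0.159)⁴/32 = 6.275×10^-5 m⁴.
T_max = τ_allow·J/r = 2.93×10^7 × 6.275×10^-5 / 0.0795 = 23130 N·m.
ω = 2π·189/60 = 19.79 rad/s, so P_max = T_max·ω = 4.577×10^5 W.

614 hp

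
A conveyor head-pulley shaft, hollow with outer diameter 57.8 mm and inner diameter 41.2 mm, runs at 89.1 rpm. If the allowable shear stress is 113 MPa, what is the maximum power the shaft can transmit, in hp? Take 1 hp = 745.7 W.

39.8 hp

J = π(d_o⁴ − d_i⁴)/32 = π(0.0578⁴ − 0.0412⁴)/32 = 8.129×10^-7 m⁴.
T_max = τ_allow·J/r = 1.13×10^8 × 8.129×10^-7 / 0.0289 = 3178 N·m.
ω = 2π·89.1/60 = 9.331 rad/s, so P_max = T_max·ω = 2.966×10^4 W.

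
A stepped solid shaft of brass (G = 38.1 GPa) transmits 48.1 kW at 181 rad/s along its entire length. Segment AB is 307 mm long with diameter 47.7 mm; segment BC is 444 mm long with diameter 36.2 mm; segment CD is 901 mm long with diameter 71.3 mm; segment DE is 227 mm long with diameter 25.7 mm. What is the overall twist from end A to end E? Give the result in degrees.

3.55°

ω = 181 rad/s, so T = P/ω = 48.1×10³ / 181.0 = 265.7 N·m.
J_AB = π(0.0477)⁴/32 = 5.08×10^-7 m⁴; J_BC = π(0.0362)⁴/32 = 1.69×10^-7 m⁴; J_CD = π(0.0713)⁴/32 = 2.54×10^-6 m⁴; J_DE = π(0.0257)⁴/32 = 4.28×10^-8 m⁴.
θ = (T/G)·Σ L_i/J_i = (265.7/38.1×10⁹)·(0.307/5.08×10^-7 + 0.444/1.69×10^-7 + 0.901/2.54×10^-6 + 0.227/4.28×10^-8) = 0.06203 rad.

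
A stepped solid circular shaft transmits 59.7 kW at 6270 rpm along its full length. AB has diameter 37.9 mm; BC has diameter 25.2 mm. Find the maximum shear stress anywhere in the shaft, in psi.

ω = 2π·6270/60 = 656.6 rad/s, so T = P/ω = 59.7×10³ / 656.6 = 90.92 N·m.
Under the same torque, τ_max = 16T/(πd³) is largest where d is smallest — segment BC (d = 25.2 mm).
τ_max = 16·90.92/(π·(0.0252)³) = 2.894×10^7 Pa.

4200 psi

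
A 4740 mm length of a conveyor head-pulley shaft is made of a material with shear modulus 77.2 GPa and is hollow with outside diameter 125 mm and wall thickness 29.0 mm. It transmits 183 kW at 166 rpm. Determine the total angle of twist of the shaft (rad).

0.0294 rad

ω = 2π·166/60 = 17.38 rad/s, so T = P/ω = 183×10³ / 17.38 = 10530 N·m.
J = π(d_o⁴ − d_i⁴)/32 = π(0.125⁴ − 0.0670⁴)/32 = 2.199×10^-5 m⁴.
θ = T·L/(G·J) = 10530 × 4.74 / (77.2×10⁹ × 2.199×10^-5) = 0.02939 rad.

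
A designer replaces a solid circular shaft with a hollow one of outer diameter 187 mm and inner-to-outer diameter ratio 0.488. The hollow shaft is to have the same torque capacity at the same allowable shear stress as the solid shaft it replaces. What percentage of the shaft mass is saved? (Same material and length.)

20.8 %

Equal τ_max and T ⇒ the solid shaft needs d_s³ = d_o³(1−k⁴), so d_s = 187·(1−0.488⁴)^(1/3) = 183.4 mm.
Area ratio A_h/A_s = d_o²(1−k²)/d_s² = (1−k²)/(1−k⁴)^(2/3) = 0.7921.
Mass saving = 1 − 0.7921 = 20.8 %.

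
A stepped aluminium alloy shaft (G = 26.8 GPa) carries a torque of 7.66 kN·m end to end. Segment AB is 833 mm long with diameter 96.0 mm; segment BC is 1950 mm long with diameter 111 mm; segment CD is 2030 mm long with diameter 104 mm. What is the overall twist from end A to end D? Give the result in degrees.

6.67°

J_AB = π(0.0960)⁴/32 = 8.34×10^-6 m⁴; J_BC = π(0.111)⁴/32 = 1.49×10^-5 m⁴; J_CD = π(0.104)⁴/32 = 1.15×10^-5 m⁴.
θ = (T/G)·Σ L_i/J_i = (7660/26.8×10⁹)·(0.833/8.34×10^-6 + 1.95/1.49×10^-5 + 2.03/1.15×10^-5) = 0.1165 rad.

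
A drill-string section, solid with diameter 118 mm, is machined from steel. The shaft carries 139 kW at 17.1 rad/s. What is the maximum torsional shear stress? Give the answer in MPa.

25.2 MPa

ω = 17.1 rad/s, so T = P/ω = 139×10³ / 17.10 = 8129 N·m.
J = πd⁴/32 = π(0.118)⁴/32 = 1.903×10^-5 m⁴.
τ_max = T·r/J = 8129 × 0.0590 / 1.903×10^-5 = 2.520×10^7 Pa.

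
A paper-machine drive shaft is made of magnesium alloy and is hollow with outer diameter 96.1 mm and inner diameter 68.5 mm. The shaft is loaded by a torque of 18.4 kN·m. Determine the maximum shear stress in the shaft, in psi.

J = π(d_o⁴ − d_i⁴)/32 = π(0.0961⁴ − 0.0685⁴)/32 = 6.212×10^-6 m⁴.
τ_max = T·r/J = 18400 × 0.0480 / 6.212×10^-6 = 1.423×10^8 Pa.

20600 psi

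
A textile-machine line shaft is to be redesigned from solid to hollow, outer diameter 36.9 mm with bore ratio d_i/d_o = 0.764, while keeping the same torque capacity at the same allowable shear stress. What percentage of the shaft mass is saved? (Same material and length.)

Equal τ_max and T ⇒ the solid shaft needs d_s³ = d_o³(1−k⁴), so d_s = 36.9·(1−0.764⁴)^(1/3) = 32.12 mm.
Area ratio A_h/A_s = d_o²(1−k²)/d_s² = (1−k²)/(1−k⁴)^(2/3) = 0.5496.
Mass saving = 1 − 0.5496 = 45.0 %.

45.0 %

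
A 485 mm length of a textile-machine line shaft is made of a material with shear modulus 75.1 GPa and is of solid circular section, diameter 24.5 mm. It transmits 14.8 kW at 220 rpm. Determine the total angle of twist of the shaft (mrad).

ω = 2π·220/60 = 23.04 rad/s, so T = P/ω = 14.8×10³ / 23.04 = 642.4 N·m.
J = πd⁴/32 = π(0.0245)⁴/32 = 3.537×10^-8 m⁴.
θ = T·L/(G·J) = 642.4 × 0.485 / (75.1×10⁹ × 3.537×10^-8) = 0.1173 rad.

117 mrad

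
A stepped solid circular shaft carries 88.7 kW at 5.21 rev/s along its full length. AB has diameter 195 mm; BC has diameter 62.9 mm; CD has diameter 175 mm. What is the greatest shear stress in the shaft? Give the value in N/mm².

ω = 2π·5.21 = 32.74 rad/s, so T = P/ω = 88.7×10³ / 32.74 = 2710 N·m.
Under the same torque, τ_max = 16T/(πd³) is largest where d is smallest — segment BC (d = 62.9 mm).
τ_max = 16·2710/(π·(0.0629)³) = 5.545×10^7 Pa.

55.5 N/mm²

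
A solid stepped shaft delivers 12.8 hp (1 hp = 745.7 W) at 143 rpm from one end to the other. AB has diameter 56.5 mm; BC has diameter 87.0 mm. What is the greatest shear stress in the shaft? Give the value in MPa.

ω = 2π·143/60 = 14.97 rad/s, so T = P/ω = 12.8×745.7 / 14.97 = 637.4 N·m.
Under the same torque, τ_max = 16T/(πd³) is largest where d is smallest — segment AB (d = 56.5 mm).
τ_max = 16·637.4/(π·(0.0565)³) = 1.800×10^7 Pa.

18.0 MPa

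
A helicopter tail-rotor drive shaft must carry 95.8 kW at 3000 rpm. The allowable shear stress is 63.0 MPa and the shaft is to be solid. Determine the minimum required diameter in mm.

ω = 2π·3000/60 = 314.2 rad/s, so T = P/ω = 95.8×10³ / 314.2 = 304.9 N·m.
For a solid shaft τ_max = 16T/(πd³), so d = (16T/(π τ_allow))^(1/3) = (16·304.9/(π·6.30×10^7))^(1/3) = 0.02910 m.

29.1 mm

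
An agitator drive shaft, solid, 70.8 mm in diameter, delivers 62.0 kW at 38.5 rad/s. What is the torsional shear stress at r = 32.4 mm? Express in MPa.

ω = 38.5 rad/s, so T = P/ω = 62.0×10³ / 38.50 = 1610 N·m.
J = πd⁴/32 = π(0.0708)⁴/32 = 2.467×10^-6 m⁴.
Shear stress varies linearly with radius: τ = T·r/J = 1610 × 0.0324 / 2.467×10^-6 = 2.115×10^7 Pa.

21.2 MPa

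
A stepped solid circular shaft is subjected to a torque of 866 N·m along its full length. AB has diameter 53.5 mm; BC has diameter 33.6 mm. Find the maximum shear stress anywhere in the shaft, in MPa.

116 MPa

Under the same torque, τ_max = 16T/(πd³) is largest where d is smallest — segment BC (d = 33.6 mm).
τ_max = 16·866.0/(π·(0.0336)³) = 1.163×10^8 Pa.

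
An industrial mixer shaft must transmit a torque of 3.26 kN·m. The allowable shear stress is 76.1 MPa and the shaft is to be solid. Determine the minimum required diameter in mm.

60.2 mm

For a solid shaft τ_max = 16T/(πd³), so d = (16T/(π τ_allow))^(1/3) = (16·3260/(π·7.61×10^7))^(1/3) = 0.06020 m.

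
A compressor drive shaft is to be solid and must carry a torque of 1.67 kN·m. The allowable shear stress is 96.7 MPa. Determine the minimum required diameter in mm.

For a solid shaft τ_max = 16T/(πd³), so d = (16T/(π τ_allow))^(1/3) = (16·1670/(π·9.67×10^7))^(1/3) = 0.04447 m.

44.5 mm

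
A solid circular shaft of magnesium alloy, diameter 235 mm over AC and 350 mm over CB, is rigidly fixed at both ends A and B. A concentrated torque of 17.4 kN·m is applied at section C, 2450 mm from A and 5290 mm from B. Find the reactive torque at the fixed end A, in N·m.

Compatibility: T_A·a/J_AC = T_B·b/J_CB with T_A + T_B = T₀.
J_AC = 2.99×10^-4 m⁴, J_CB = 1.47×10^-3 m⁴, so T_A = T₀·(J_AC/a)/((J_AC/a)+(J_CB/b)) = 5307 N·m, T_B = 12090 N·m.

5310 N·m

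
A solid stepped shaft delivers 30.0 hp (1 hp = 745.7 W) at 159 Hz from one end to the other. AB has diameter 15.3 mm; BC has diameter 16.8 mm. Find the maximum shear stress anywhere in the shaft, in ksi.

ω = 2π·159 = 999.0 rad/s, so T = P/ω = 30.0×745.7 / 999.0 = 22.39 N·m.
Under the same torque, τ_max = 16T/(πd³) is largest where d is smallest — segment AB (d = 15.3 mm).
τ_max = 16·22.39/(π·(0.0153)³) = 3.184×10^7 Pa.

4.62 ksi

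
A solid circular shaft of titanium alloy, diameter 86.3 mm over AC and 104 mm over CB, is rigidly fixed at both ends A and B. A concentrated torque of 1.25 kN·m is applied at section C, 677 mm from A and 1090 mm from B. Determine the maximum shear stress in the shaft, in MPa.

4.29 MPa

Compatibility: T_A·a/J_AC = T_B·b/J_CB with T_A + T_B = T₀.
J_AC = 5.45×10^-6 m⁴, J_CB = 1.15×10^-5 m⁴, so T_A = T₀·(J_AC/a)/((J_AC/a)+(J_CB/b)) = 541.1 N·m, T_B = 708.9 N·m.
τ in each portion: τ_AC = 4.29×10^6 Pa, τ_CB = 3.21×10^6 Pa; maximum is in AC.
τ_max = T_AC·r/J = 541.1·0.0432/5.45×10^-6 = 4.288×10^6 Pa.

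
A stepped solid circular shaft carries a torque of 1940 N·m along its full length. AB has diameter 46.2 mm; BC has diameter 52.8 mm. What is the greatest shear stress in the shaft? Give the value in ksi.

Under the same torque, τ_max = 16T/(πd³) is largest where d is smallest — segment AB (d = 46.2 mm).
τ_max = 16·1940/(π·(0.0462)³) = 1.002×10^8 Pa.

14.5 ksi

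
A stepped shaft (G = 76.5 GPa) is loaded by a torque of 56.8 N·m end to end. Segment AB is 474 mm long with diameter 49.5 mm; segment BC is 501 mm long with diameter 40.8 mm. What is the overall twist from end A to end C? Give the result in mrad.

1.96 mrad

J_AB = π(0.0495)⁴/32 = 5.89×10^-7 m⁴; J_BC = π(0.0408)⁴/32 = 2.72×10^-7 m⁴.
θ = (T/G)·Σ L_i/J_i = (56.80/76.5×10⁹)·(0.474/5.89×10^-7 + 0.501/2.72×10^-7) = 1.964×10^-3 rad.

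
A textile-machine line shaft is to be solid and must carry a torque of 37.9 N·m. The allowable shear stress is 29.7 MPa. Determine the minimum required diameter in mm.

18.7 mm

For a solid shaft τ_max = 16T/(πd³), so d = (16T/(π τ_allow))^(1/3) = (16·37.90/(π·2.97×10^7))^(1/3) = 0.01866 m.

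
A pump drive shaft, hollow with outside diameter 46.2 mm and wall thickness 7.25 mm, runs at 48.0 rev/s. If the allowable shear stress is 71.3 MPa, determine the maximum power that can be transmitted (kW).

324 kW

J = π(d_o⁴ − d_i⁴)/32 = π(0.0462⁴ − 0.0317⁴)/32 = 3.481×10^-7 m⁴.
T_max = τ_allow·J/r = 7.13×10^7 × 3.481×10^-7 / 0.0231 = 1075 N·m.
ω = 2π·48.0 = 301.6 rad/s, so P_max = T_max·ω = 3.241×10^5 W.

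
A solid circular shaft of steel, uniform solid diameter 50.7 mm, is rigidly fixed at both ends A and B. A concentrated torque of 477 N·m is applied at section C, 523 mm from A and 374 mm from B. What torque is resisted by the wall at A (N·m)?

With uniform GJ and both ends fixed, compatibility θ_AC = θ_CB gives T_A·a = T_B·b, together with T_A + T_B = T₀.
T_A = T₀·b/(a+b) = 477.0·374/897.0 = 198.9 N·m; T_B = 278.1 N·m.

199 N·m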